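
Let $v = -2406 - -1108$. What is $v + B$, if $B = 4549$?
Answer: $3251$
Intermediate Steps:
$v = -1298$ ($v = -2406 + 1108 = -1298$)
$v + B = -1298 + 4549 = 3251$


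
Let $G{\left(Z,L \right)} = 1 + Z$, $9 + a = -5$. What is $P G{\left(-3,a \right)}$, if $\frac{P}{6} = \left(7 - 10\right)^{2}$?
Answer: $-108$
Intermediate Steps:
$a = -14$ ($a = -9 - 5 = -14$)
$P = 54$ ($P = 6 \left(7 - 10\right)^{2} = 6 \left(-3\right)^{2} = 6 \cdot 9 = 54$)
$P G{\left(-3,a \right)} = 54 \left(1 - 3\right) = 54 \left(-2\right) = -108$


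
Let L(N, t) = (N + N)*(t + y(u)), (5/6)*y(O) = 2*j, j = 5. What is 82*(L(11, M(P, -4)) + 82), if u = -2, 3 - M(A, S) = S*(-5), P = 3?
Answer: -2296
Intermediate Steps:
M(A, S) = 3 + 5*S (M(A, S) = 3 - S*(-5) = 3 - (-5)*S = 3 + 5*S)
y(O) = 12 (y(O) = 6*(2*5)/5 = (6/5)*10 = 12)
L(N, t) = 2*N*(12 + t) (L(N, t) = (N + N)*(t + 12) = (2*N)*(12 + t) = 2*N*(12 + t))
82*(L(11, M(P, -4)) + 82) = 82*(2*11*(12 + (3 + 5*(-4))) + 82) = 82*(2*11*(12 + (3 - 20)) + 82) = 82*(2*11*(12 - 17) + 82) = 82*(2*11*(-5) + 82) = 82*(-110 + 82) = 82*(-28) = -2296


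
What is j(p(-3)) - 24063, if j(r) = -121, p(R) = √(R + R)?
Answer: -24184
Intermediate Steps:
p(R) = √2*√R (p(R) = √(2*R) = √2*√R)
j(p(-3)) - 24063 = -121 - 24063 = -24184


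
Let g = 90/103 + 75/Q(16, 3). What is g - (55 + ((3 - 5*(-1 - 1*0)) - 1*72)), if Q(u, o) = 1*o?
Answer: 3592/103 ≈ 34.874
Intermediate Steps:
Q(u, o) = o
g = 2665/103 (g = 90/103 + 75/3 = 90*(1/103) + 75*(⅓) = 90/103 + 25 = 2665/103 ≈ 25.874)
g - (55 + ((3 - 5*(-1 - 1*0)) - 1*72)) = 2665/103 - (55 + ((3 - 5*(-1 - 1*0)) - 1*72)) = 2665/103 - (55 + ((3 - 5*(-1 + 0)) - 72)) = 2665/103 - (55 + ((3 - 5*(-1)) - 72)) = 2665/103 - (55 + ((3 + 5) - 72)) = 2665/103 - (55 + (8 - 72)) = 2665/103 - (55 - 64) = 2665/103 - 1*(-9) = 2665/103 + 9 = 3592/103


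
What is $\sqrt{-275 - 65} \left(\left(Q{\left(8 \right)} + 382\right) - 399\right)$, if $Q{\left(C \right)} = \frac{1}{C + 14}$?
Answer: $- \frac{373 i \sqrt{85}}{11} \approx - 312.63 i$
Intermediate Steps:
$Q{\left(C \right)} = \frac{1}{14 + C}$
$\sqrt{-275 - 65} \left(\left(Q{\left(8 \right)} + 382\right) - 399\right) = \sqrt{-275 - 65} \left(\left(\frac{1}{14 + 8} + 382\right) - 399\right) = \sqrt{-340} \left(\left(\frac{1}{22} + 382\right) - 399\right) = 2 i \sqrt{85} \left(\left(\frac{1}{22} + 382\right) - 399\right) = 2 i \sqrt{85} \left(\frac{8405}{22} - 399\right) = 2 i \sqrt{85} \left(- \frac{373}{22}\right) = - \frac{373 i \sqrt{85}}{11}$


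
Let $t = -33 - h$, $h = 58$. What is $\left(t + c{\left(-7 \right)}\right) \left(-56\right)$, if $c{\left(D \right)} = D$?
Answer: $5488$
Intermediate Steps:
$t = -91$ ($t = -33 - 58 = -91$)
$\left(t + c{\left(-7 \right)}\right) \left(-56\right) = \left(-91 - 7\right) \left(-56\right) = \left(-98\right) \left(-56\right) = 5488$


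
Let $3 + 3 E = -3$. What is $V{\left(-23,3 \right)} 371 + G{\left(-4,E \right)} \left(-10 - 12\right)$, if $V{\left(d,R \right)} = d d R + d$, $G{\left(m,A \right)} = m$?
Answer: $580332$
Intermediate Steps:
$E = -2$ ($E = -1 + \frac{1}{3} \left(-3\right) = -1 - 1 = -2$)
$V{\left(d,R \right)} = d + R d^{2}$ ($V{\left(d,R \right)} = d^{2} R + d = R d^{2} + d = d + R d^{2}$)
$V{\left(-23,3 \right)} 371 + G{\left(-4,E \right)} \left(-10 - 12\right) = - 23 \left(1 + 3 \left(-23\right)\right) 371 - 4 \left(-10 - 12\right) = - 23 \left(1 - 69\right) 371 - -88 = \left(-23\right) \left(-68\right) 371 + 88 = 1564 \cdot 371 + 88 = 580244 + 88 = 580332$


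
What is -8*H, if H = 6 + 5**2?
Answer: -248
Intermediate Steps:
H = 31 (H = 6 + 25 = 31)
-8*H = -8*31 = -248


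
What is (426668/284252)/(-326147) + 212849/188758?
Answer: 4933177788720003/4374841195137838 ≈ 1.1276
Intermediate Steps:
(426668/284252)/(-326147) + 212849/188758 = (426668*(1/284252))*(-1/326147) + 212849*(1/188758) = (106667/71063)*(-1/326147) + 212849/188758 = -106667/23176984261 + 212849/188758 = 4933177788720003/4374841195137838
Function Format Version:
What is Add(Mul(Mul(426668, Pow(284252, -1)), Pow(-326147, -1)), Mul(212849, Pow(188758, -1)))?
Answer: Rational(4933177788720003, 4374841195137838) ≈ 1.1276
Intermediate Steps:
Add(Mul(Mul(426668, Pow(284252, -1)), Pow(-326147, -1)), Mul(212849, Pow(188758, -1))) = Add(Mul(Mul(426668, Rational(1, 284252)), Rational(-1, 326147)), Mul(212849, Rational(1, 188758))) = Add(Mul(Rational(106667, 71063), Rational(-1, 326147)), Rational(212849, 188758)) = Add(Rational(-106667, 23176984261), Rational(212849, 188758)) = Rational(4933177788720003, 4374841195137838)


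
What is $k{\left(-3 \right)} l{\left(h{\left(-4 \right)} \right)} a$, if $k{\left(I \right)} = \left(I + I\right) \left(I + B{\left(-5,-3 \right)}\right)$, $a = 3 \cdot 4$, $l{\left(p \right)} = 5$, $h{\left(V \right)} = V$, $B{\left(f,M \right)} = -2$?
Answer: $1800$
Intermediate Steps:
$a = 12$
$k{\left(I \right)} = 2 I \left(-2 + I\right)$ ($k{\left(I \right)} = \left(I + I\right) \left(I - 2\right) = 2 I \left(-2 + I\right)$)
$k{\left(-3 \right)} l{\left(h{\left(-4 \right)} \right)} a = 2 \left(-3\right) \left(-2 - 3\right) 5 \cdot 12 = 2 \left(-3\right) \left(-5\right) 5 \cdot 12 = 30 \cdot 5 \cdot 12 = 150 \cdot 12 = 1800$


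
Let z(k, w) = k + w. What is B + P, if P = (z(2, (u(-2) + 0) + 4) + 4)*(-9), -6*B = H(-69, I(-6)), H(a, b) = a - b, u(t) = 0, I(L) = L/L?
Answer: -235/3 ≈ -78.333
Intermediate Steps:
I(L) = 1
B = 35/3 (B = -(-69 - 1*1)/6 = -(-69 - 1)/6 = -⅙*(-70) = 35/3 ≈ 11.667)
P = -90 (P = ((2 + ((0 + 0) + 4)) + 4)*(-9) = ((2 + (0 + 4)) + 4)*(-9) = ((2 + 4) + 4)*(-9) = (6 + 4)*(-9) = 10*(-9) = -90)
B + P = 35/3 - 90 = -235/3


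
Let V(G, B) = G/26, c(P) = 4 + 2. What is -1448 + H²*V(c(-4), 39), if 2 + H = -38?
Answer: -14024/13 ≈ -1078.8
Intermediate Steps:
H = -40 (H = -2 - 38 = -40)
c(P) = 6
V(G, B) = G/26 (V(G, B) = G*(1/26) = G/26)
-1448 + H²*V(c(-4), 39) = -1448 + (-40)²*((1/26)*6) = -1448 + 1600*(3/13) = -1448 + 4800/13 = -14024/13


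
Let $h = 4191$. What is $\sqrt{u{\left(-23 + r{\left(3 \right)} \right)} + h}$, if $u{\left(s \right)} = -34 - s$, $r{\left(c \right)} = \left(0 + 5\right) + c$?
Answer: $2 \sqrt{1043} \approx 64.591$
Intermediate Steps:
$r{\left(c \right)} = 5 + c$
$\sqrt{u{\left(-23 + r{\left(3 \right)} \right)} + h} = \sqrt{\left(-34 - \left(-23 + \left(5 + 3\right)\right)\right) + 4191} = \sqrt{\left(-34 - \left(-23 + 8\right)\right) + 4191} = \sqrt{\left(-34 - -15\right) + 4191} = \sqrt{\left(-34 + 15\right) + 4191} = \sqrt{-19 + 4191} = \sqrt{4172} = 2 \sqrt{1043}$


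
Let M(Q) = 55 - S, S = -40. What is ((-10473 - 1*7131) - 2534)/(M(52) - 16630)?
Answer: 20138/16535 ≈ 1.2179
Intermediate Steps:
M(Q) = 95 (M(Q) = 55 - 1*(-40) = 55 + 40 = 95)
((-10473 - 1*7131) - 2534)/(M(52) - 16630) = ((-10473 - 1*7131) - 2534)/(95 - 16630) = ((-10473 - 7131) - 2534)/(-16535) = (-17604 - 2534)*(-1/16535) = -20138*(-1/16535) = 20138/16535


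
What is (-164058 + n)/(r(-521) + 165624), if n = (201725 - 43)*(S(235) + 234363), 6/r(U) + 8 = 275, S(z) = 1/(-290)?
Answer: 609975909350891/2137378010 ≈ 2.8539e+5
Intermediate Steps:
S(z) = -1/290
r(U) = 2/89 (r(U) = 6/(-8 + 275) = 6/267 = 6*(1/267) = 2/89)
n = 6853685691229/145 (n = (201725 - 43)*(-1/290 + 234363) = 201682*(67965269/290) = 6853685691229/145 ≈ 4.7267e+10)
(-164058 + n)/(r(-521) + 165624) = (-164058 + 6853685691229/145)/(2/89 + 165624) = 6853661902819/(145*(14740538/89)) = (6853661902819/145)*(89/14740538) = 609975909350891/2137378010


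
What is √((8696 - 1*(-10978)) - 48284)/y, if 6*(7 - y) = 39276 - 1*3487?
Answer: -6*I*√28610/35747 ≈ -0.02839*I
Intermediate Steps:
y = -35747/6 (y = 7 - (39276 - 1*3487)/6 = 7 - (39276 - 3487)/6 = 7 - ⅙*35789 = 7 - 35789/6 = -35747/6 ≈ -5957.8)
√((8696 - 1*(-10978)) - 48284)/y = √((8696 - 1*(-10978)) - 48284)/(-35747/6) = √((8696 + 10978) - 48284)*(-6/35747) = √(19674 - 48284)*(-6/35747) = √(-28610)*(-6/35747) = (I*√28610)*(-6/35747) = -6*I*√28610/35747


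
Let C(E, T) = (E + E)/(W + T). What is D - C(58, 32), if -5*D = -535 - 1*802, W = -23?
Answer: 11453/45 ≈ 254.51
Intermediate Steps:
C(E, T) = 2*E/(-23 + T) (C(E, T) = (E + E)/(-23 + T) = (2*E)/(-23 + T) = 2*E/(-23 + T))
D = 1337/5 (D = -(-535 - 1*802)/5 = -(-535 - 802)/5 = -⅕*(-1337) = 1337/5 ≈ 267.40)
D - C(58, 32) = 1337/5 - 2*58/(-23 + 32) = 1337/5 - 2*58/9 = 1337/5 - 1*116/9 = 1337/5 - 116/9 = 11453/45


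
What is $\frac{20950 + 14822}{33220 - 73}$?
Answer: $\frac{11924}{11049} \approx 1.0792$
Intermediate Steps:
$\frac{20950 + 14822}{33220 - 73} = \frac{35772}{33220 + \left(-2393 + 2320\right)} = \frac{35772}{33220 - 73} = \frac{35772}{33147} = 35772 \cdot \frac{1}{33147} = \frac{11924}{11049}$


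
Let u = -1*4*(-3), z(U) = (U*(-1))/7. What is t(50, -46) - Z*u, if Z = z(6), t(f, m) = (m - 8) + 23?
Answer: -145/7 ≈ -20.714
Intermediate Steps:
t(f, m) = 15 + m (t(f, m) = (-8 + m) + 23 = 15 + m)
z(U) = -U/7 (z(U) = -U*(⅐) = -U/7)
Z = -6/7 (Z = -⅐*6 = -6/7 ≈ -0.85714)
u = 12 (u = -4*(-3) = 12)
t(50, -46) - Z*u = (15 - 46) - (-6)*12/7 = -31 - 1*(-72/7) = -31 + 72/7 = -145/7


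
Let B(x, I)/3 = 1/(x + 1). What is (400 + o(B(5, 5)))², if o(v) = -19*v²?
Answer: 2499561/16 ≈ 1.5622e+5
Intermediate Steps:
B(x, I) = 3/(1 + x) (B(x, I) = 3/(x + 1) = 3/(1 + x))
(400 + o(B(5, 5)))² = (400 - 19*9/(1 + 5)²)² = (400 - 19*(3/6)²)² = (400 - 19*(3*(⅙))²)² = (400 - 19*(½)²)² = (400 - 19*¼)² = (400 - 19/4)² = (1581/4)² = 2499561/16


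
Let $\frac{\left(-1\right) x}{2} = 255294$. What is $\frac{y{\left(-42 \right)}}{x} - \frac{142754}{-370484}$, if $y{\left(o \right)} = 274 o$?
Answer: $\frac{3214667051}{7881861858} \approx 0.40786$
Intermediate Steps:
$x = -510588$ ($x = \left(-2\right) 255294 = -510588$)
$\frac{y{\left(-42 \right)}}{x} - \frac{142754}{-370484} = \frac{274 \left(-42\right)}{-510588} - \frac{142754}{-370484} = \left(-11508\right) \left(- \frac{1}{510588}\right) - - \frac{71377}{185242} = \frac{959}{42549} + \frac{71377}{185242} = \frac{3214667051}{7881861858}$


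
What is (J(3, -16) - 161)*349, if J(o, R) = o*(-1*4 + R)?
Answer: -77129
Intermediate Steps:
J(o, R) = o*(-4 + R)
(J(3, -16) - 161)*349 = (3*(-4 - 16) - 161)*349 = (3*(-20) - 161)*349 = (-60 - 161)*349 = -221*349 = -77129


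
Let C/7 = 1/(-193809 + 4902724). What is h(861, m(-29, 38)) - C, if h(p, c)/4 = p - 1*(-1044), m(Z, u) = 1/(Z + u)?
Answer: 35881932293/4708915 ≈ 7620.0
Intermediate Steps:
C = 7/4708915 (C = 7/(-193809 + 4902724) = 7/4708915 ≈ 1.4865e-6)
h(p, c) = 4176 + 4*p (h(p, c) = 4*(p - 1*(-1044)) = 4*(p + 1044) = 4*(1044 + p) = 4176 + 4*p)
h(861, m(-29, 38)) - C = (4176 + 4*861) - 1*7/4708915 = (4176 + 3444) - 7/4708915 = 7620 - 7/4708915 = 35881932293/4708915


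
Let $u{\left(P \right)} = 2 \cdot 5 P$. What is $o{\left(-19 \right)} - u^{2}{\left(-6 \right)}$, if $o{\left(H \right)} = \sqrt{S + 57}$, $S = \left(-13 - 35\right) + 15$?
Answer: $-3600 + 2 \sqrt{6} \approx -3595.1$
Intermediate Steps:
$u{\left(P \right)} = 10 P$
$S = -33$ ($S = -48 + 15 = -33$)
$o{\left(H \right)} = 2 \sqrt{6}$ ($o{\left(H \right)} = \sqrt{-33 + 57} = \sqrt{24} = 2 \sqrt{6}$)
$o{\left(-19 \right)} - u^{2}{\left(-6 \right)} = 2 \sqrt{6} - \left(10 \left(-6\right)\right)^{2} = 2 \sqrt{6} - \left(-60\right)^{2} = 2 \sqrt{6} - 3600 = -3600 + 2 \sqrt{6}$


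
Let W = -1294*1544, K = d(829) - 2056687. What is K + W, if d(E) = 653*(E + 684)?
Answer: -3066634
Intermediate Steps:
d(E) = 446652 + 653*E (d(E) = 653*(684 + E) = 446652 + 653*E)
K = -1068698 (K = (446652 + 653*829) - 2056687 = (446652 + 541337) - 2056687 = 987989 - 2056687 = -1068698)
W = -1997936
K + W = -1068698 - 1997936 = -3066634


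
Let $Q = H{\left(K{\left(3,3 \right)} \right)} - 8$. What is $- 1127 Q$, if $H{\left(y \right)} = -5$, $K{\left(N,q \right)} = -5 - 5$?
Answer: $14651$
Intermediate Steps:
$K{\left(N,q \right)} = -10$
$Q = -13$ ($Q = -5 - 8 = -13$)
$- 1127 Q = \left(-1127\right) \left(-13\right) = 14651$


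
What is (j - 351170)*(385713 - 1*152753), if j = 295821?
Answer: -12894103040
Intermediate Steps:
(j - 351170)*(385713 - 1*152753) = (295821 - 351170)*(385713 - 1*152753) = -55349*(385713 - 152753) = -55349*232960 = -12894103040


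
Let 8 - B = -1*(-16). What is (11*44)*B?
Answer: -3872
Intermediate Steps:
B = -8 (B = 8 - (-1)*(-16) = 8 - 1*16 = 8 - 16 = -8)
(11*44)*B = (11*44)*(-8) = 484*(-8) = -3872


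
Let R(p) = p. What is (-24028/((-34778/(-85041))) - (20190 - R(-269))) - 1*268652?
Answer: -6049033753/17389 ≈ -3.4787e+5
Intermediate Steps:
(-24028/((-34778/(-85041))) - (20190 - R(-269))) - 1*268652 = (-24028/((-34778/(-85041))) - (20190 - 1*(-269))) - 1*268652 = (-24028/((-34778*(-1/85041))) - (20190 + 269)) - 268652 = (-24028/34778/85041 - 1*20459) - 268652 = (-24028*85041/34778 - 20459) - 268652 = (-1021682574/17389 - 20459) - 268652 = -1377444125/17389 - 268652 = -6049033753/17389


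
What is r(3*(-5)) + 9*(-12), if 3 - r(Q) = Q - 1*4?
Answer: -86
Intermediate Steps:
r(Q) = 7 - Q (r(Q) = 3 - (Q - 1*4) = 3 - (Q - 4) = 3 - (-4 + Q) = 3 + (4 - Q) = 7 - Q)
r(3*(-5)) + 9*(-12) = (7 - 3*(-5)) + 9*(-12) = (7 - 1*(-15)) - 108 = (7 + 15) - 108 = 22 - 108 = -86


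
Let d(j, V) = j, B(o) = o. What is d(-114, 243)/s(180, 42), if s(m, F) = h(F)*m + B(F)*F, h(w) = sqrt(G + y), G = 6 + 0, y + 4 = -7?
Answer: -931/15156 + 95*I*sqrt(5)/15156 ≈ -0.061428 + 0.014016*I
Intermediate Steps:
y = -11 (y = -4 - 7 = -11)
G = 6
h(w) = I*sqrt(5) (h(w) = sqrt(6 - 11) = sqrt(-5) = I*sqrt(5))
s(m, F) = F**2 + I*m*sqrt(5) (s(m, F) = (I*sqrt(5))*m + F*F = I*m*sqrt(5) + F**2 = F**2 + I*m*sqrt(5))
d(-114, 243)/s(180, 42) = -114/(42**2 + I*180*sqrt(5)) = -114/(1764 + 180*I*sqrt(5))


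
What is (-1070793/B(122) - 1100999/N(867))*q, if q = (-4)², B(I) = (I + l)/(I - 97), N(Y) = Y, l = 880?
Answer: -64833704728/144789 ≈ -4.4778e+5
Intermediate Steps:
B(I) = (880 + I)/(-97 + I) (B(I) = (I + 880)/(I - 97) = (880 + I)/(-97 + I))
q = 16
(-1070793/B(122) - 1100999/N(867))*q = (-1070793*(-97 + 122)/(880 + 122) - 1100999/867)*16 = (-1070793/(1002/25) - 1100999*1/867)*16 = (-1070793/((1/25)*1002) - 1100999/867)*16 = (-1070793/1002/25 - 1100999/867)*16 = (-1070793*25/1002 - 1100999/867)*16 = (-8923275/334 - 1100999/867)*16 = -8104213091/289578*16 = -64833704728/144789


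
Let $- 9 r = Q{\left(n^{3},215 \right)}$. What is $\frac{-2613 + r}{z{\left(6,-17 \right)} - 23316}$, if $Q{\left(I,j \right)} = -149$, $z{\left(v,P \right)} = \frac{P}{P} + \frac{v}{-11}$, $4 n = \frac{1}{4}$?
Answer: $\frac{257048}{2308239} \approx 0.11136$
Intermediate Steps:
$n = \frac{1}{16}$ ($n = \frac{1}{4 \cdot 4} = \frac{1}{4} \cdot \frac{1}{4} = \frac{1}{16} \approx 0.0625$)
$z{\left(v,P \right)} = 1 - \frac{v}{11}$ ($z{\left(v,P \right)} = 1 + v \left(- \frac{1}{11}\right) = 1 - \frac{v}{11}$)
$r = \frac{149}{9}$ ($r = \left(- \frac{1}{9}\right) \left(-149\right) = \frac{149}{9} \approx 16.556$)
$\frac{-2613 + r}{z{\left(6,-17 \right)} - 23316} = \frac{-2613 + \frac{149}{9}}{\left(1 - \frac{6}{11}\right) - 23316} = - \frac{23368}{9 \left(\left(1 - \frac{6}{11}\right) - 23316\right)} = - \frac{23368}{9 \left(\frac{5}{11} - 23316\right)} = - \frac{23368}{9 \left(- \frac{256471}{11}\right)} = \left(- \frac{23368}{9}\right) \left(- \frac{11}{256471}\right) = \frac{257048}{2308239}$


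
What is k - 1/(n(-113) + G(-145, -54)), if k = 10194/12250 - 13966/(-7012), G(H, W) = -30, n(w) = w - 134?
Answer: 16819019339/5948367250 ≈ 2.8275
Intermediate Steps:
n(w) = -134 + w
k = 60640957/21474250 (k = 10194*(1/12250) - 13966*(-1/7012) = 5097/6125 + 6983/3506 = 60640957/21474250 ≈ 2.8239)
k - 1/(n(-113) + G(-145, -54)) = 60640957/21474250 - 1/((-134 - 113) - 30) = 60640957/21474250 - 1/(-247 - 30) = 60640957/21474250 - 1/(-277) = 60640957/21474250 - 1*(-1/277) = 60640957/21474250 + 1/277 = 16819019339/5948367250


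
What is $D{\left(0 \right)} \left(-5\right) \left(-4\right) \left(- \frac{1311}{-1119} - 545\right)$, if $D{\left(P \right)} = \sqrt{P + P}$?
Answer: $0$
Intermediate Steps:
$D{\left(P \right)} = \sqrt{2} \sqrt{P}$ ($D{\left(P \right)} = \sqrt{2 P} = \sqrt{2} \sqrt{P}$)
$D{\left(0 \right)} \left(-5\right) \left(-4\right) \left(- \frac{1311}{-1119} - 545\right) = \sqrt{2} \sqrt{0} \left(-5\right) \left(-4\right) \left(- \frac{1311}{-1119} - 545\right) = \sqrt{2} \cdot 0 \left(-5\right) \left(-4\right) \left(\left(-1311\right) \left(- \frac{1}{1119}\right) - 545\right) = 0 \left(-5\right) \left(-4\right) \left(\frac{437}{373} - 545\right) = 0 \left(-4\right) \left(- \frac{202848}{373}\right) = 0 \left(- \frac{202848}{373}\right) = 0$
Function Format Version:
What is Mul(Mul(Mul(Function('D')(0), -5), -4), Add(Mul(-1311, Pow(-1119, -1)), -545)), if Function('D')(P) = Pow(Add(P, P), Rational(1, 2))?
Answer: 0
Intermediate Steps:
Function('D')(P) = Mul(Pow(2, Rational(1, 2)), Pow(P, Rational(1, 2))) (Function('D')(P) = Pow(Mul(2, P), Rational(1, 2)) = Mul(Pow(2, Rational(1, 2)), Pow(P, Rational(1, 2))))
Mul(Mul(Mul(Function('D')(0), -5), -4), Add(Mul(-1311, Pow(-1119, -1)), -545)) = Mul(Mul(Mul(Mul(Pow(2, Rational(1, 2)), Pow(0, Rational(1, 2))), -5), -4), Add(Mul(-1311, Pow(-1119, -1)), -545)) = Mul(Mul(Mul(Mul(Pow(2, Rational(1, 2)), 0), -5), -4), Add(Mul(-1311, Rational(-1, 1119)), -545)) = Mul(Mul(Mul(0, -5), -4), Add(Rational(437, 373), -545)) = Mul(Mul(0, -4), Rational(-202848, 373)) = Mul(0, Rational(-202848, 373)) = 0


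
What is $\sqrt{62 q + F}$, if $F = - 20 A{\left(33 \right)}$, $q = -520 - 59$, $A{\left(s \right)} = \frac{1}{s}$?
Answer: $\frac{i \sqrt{39093582}}{33} \approx 189.47 i$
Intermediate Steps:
$q = -579$ ($q = -520 - 59 = -579$)
$F = - \frac{20}{33} \approx -0.60606$
$\sqrt{62 q + F} = \sqrt{62 \left(-579\right) - \frac{20}{33}} = \sqrt{-35898 - \frac{20}{33}} = \sqrt{- \frac{1184654}{33}} = \frac{i \sqrt{39093582}}{33}$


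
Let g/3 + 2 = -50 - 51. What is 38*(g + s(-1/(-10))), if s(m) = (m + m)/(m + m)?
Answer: -11704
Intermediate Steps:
g = -309 (g = -6 + 3*(-50 - 51) = -6 + 3*(-101) = -6 - 303 = -309)
s(m) = 1 (s(m) = (2*m)/((2*m)) = (2*m)*(1/(2*m)) = 1)
38*(g + s(-1/(-10))) = 38*(-309 + 1) = 38*(-308) = -11704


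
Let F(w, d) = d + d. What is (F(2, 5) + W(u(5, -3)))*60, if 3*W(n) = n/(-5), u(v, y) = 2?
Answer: 592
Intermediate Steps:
F(w, d) = 2*d
W(n) = -n/15 (W(n) = (n/(-5))/3 = (n*(-1/5))/3 = (-n/5)/3 = -n/15)
(F(2, 5) + W(u(5, -3)))*60 = (2*5 - 1/15*2)*60 = (10 - 2/15)*60 = (148/15)*60 = 592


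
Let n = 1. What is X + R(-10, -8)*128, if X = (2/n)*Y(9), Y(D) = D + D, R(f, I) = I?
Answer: -988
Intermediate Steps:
Y(D) = 2*D
X = 36 (X = (2/1)*(2*9) = (2*1)*18 = 2*18 = 36)
X + R(-10, -8)*128 = 36 - 8*128 = 36 - 1024 = -988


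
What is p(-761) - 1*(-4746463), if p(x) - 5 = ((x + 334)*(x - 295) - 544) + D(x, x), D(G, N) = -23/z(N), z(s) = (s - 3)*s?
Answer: 3021461237721/581404 ≈ 5.1968e+6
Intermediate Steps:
z(s) = s*(-3 + s) (z(s) = (-3 + s)*s = s*(-3 + s))
D(G, N) = -23/(N*(-3 + N)) (D(G, N) = -23*1/(N*(-3 + N)) = -23/(N*(-3 + N)))
p(x) = -539 + (-295 + x)*(334 + x) - 23/(x*(-3 + x)) (p(x) = 5 + (((x + 334)*(x - 295) - 544) - 23/(x*(-3 + x))) = 5 + (((334 + x)*(-295 + x) - 544) - 23/(x*(-3 + x))) = 5 + (((-295 + x)*(334 + x) - 544) - 23/(x*(-3 + x))) = 5 + ((-544 + (-295 + x)*(334 + x)) - 23/(x*(-3 + x))) = 5 + (-544 + (-295 + x)*(334 + x) - 23/(x*(-3 + x))) = -539 + (-295 + x)*(334 + x) - 23/(x*(-3 + x)))
p(-761) - 1*(-4746463) = (-23 - 761*(-3 - 761)*(-99069 + (-761)² + 39*(-761)))/((-761)*(-3 - 761)) - 1*(-4746463) = -1/761*(-23 - 761*(-764)*(-99069 + 579121 - 29679))/(-764) + 4746463 = -1/761*(-1/764)*(-23 - 761*(-764)*450373) + 4746463 = -1/761*(-1/764)*(-23 + 261848663692) + 4746463 = -1/761*(-1/764)*261848663669 + 4746463 = 261848663669/581404 + 4746463 = 3021461237721/581404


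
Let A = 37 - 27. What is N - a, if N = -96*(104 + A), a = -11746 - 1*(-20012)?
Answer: -19210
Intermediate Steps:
A = 10
a = 8266 (a = -11746 + 20012 = 8266)
N = -10944 (N = -96*(104 + 10) = -96*114 = -10944)
N - a = -10944 - 1*8266 = -10944 - 8266 = -19210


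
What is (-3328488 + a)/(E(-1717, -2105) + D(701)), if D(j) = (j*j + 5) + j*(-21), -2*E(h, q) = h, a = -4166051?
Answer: -14989078/955087 ≈ -15.694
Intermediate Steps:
E(h, q) = -h/2
D(j) = 5 + j**2 - 21*j (D(j) = (j**2 + 5) - 21*j = (5 + j**2) - 21*j = 5 + j**2 - 21*j)
(-3328488 + a)/(E(-1717, -2105) + D(701)) = (-3328488 - 4166051)/(-1/2*(-1717) + (5 + 701**2 - 21*701)) = -7494539/(1717/2 + (5 + 491401 - 14721)) = -7494539/(1717/2 + 476685) = -7494539/955087/2 = -7494539*2/955087 = -14989078/955087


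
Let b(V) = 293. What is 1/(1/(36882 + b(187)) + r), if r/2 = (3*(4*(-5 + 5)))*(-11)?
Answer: 37175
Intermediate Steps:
r = 0 (r = 2*((3*(4*(-5 + 5)))*(-11)) = 2*((3*(4*0))*(-11)) = 2*((3*0)*(-11)) = 2*(0*(-11)) = 2*0 = 0)
1/(1/(36882 + b(187)) + r) = 1/(1/(36882 + 293) + 0) = 1/(1/37175 + 0) = 1/(1/37175) = 37175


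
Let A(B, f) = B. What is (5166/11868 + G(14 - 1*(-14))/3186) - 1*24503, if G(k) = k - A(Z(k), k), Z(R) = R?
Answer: -48466073/1978 ≈ -24503.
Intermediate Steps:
G(k) = 0 (G(k) = k - k = 0)
(5166/11868 + G(14 - 1*(-14))/3186) - 1*24503 = (5166/11868 + 0/3186) - 1*24503 = (5166*(1/11868) + 0*(1/3186)) - 24503 = (861/1978 + 0) - 24503 = 861/1978 - 24503 = -48466073/1978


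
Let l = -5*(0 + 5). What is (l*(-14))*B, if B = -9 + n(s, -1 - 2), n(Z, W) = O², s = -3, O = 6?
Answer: 9450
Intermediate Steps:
l = -25 (l = -5*5 = -25)
n(Z, W) = 36 (n(Z, W) = 6² = 36)
B = 27 (B = -9 + 36 = 27)
(l*(-14))*B = -25*(-14)*27 = 350*27 = 9450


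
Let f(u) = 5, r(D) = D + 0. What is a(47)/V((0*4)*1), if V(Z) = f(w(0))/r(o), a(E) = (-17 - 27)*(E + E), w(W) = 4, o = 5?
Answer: -4136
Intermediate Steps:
r(D) = D
a(E) = -88*E
V(Z) = 1 (V(Z) = 5/5 = 5*(⅕) = 1)
a(47)/V((0*4)*1) = -88*47/1 = -4136*1 = -4136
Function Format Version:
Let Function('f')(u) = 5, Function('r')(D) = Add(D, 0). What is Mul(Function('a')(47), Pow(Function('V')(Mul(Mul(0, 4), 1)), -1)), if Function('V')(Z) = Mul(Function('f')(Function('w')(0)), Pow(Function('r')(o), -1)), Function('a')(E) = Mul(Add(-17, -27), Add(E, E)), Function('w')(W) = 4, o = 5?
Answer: -4136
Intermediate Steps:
Function('r')(D) = D
Function('a')(E) = Mul(-88, E) (Function('a')(E) = Mul(-44, Mul(2, E)) = Mul(-88, E))
Function('V')(Z) = 1 (Function('V')(Z) = Mul(5, Pow(5, -1)) = Mul(5, Rational(1, 5)) = 1)
Mul(Function('a')(47), Pow(Function('V')(Mul(Mul(0, 4), 1)), -1)) = Mul(Mul(-88, 47), Pow(1, -1)) = Mul(-4136, 1) = -4136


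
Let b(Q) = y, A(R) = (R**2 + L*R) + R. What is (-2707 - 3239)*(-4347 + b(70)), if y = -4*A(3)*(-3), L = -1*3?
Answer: 25633206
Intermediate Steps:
L = -3
A(R) = R**2 - 2*R (A(R) = (R**2 - 3*R) + R = R**2 - 2*R)
y = 36 (y = -12*(-2 + 3)*(-3) = -12*(-3) = 36)
b(Q) = 36
(-2707 - 3239)*(-4347 + b(70)) = (-2707 - 3239)*(-4347 + 36) = -5946*(-4311) = 25633206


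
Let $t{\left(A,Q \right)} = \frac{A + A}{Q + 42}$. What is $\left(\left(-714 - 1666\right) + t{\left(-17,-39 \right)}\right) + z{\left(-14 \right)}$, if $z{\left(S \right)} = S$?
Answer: $- \frac{7216}{3} \approx -2405.3$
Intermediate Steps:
$t{\left(A,Q \right)} = \frac{2 A}{42 + Q}$
$\left(\left(-714 - 1666\right) + t{\left(-17,-39 \right)}\right) + z{\left(-14 \right)} = \left(\left(-714 - 1666\right) + 2 \left(-17\right) \frac{1}{42 - 39}\right) - 14 = \left(-2380 + 2 \left(-17\right) \frac{1}{3}\right) - 14 = \left(-2380 - \frac{34}{3}\right) - 14 = - \frac{7174}{3} - 14 = - \frac{7216}{3}$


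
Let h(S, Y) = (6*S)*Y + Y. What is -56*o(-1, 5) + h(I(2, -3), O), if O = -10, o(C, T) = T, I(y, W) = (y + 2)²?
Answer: -1250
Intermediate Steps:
I(y, W) = (2 + y)²
h(S, Y) = Y + 6*S*Y (h(S, Y) = 6*S*Y + Y = Y + 6*S*Y)
-56*o(-1, 5) + h(I(2, -3), O) = -56*5 - 10*(1 + 6*(2 + 2)²) = -280 - 10*(1 + 6*4²) = -280 - 10*(1 + 6*16) = -280 - 10*(1 + 96) = -280 - 10*97 = -280 - 970 = -1250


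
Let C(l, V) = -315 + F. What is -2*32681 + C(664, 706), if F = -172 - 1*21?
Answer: -65870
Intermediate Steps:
F = -193 (F = -172 - 21 = -193)
C(l, V) = -508 (C(l, V) = -315 - 193 = -508)
-2*32681 + C(664, 706) = -2*32681 - 508 = -65362 - 508 = -65870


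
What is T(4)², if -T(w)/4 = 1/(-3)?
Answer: 16/9 ≈ 1.7778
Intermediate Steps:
T(w) = 4/3 (T(w) = -4/(-3) = -4*(-⅓) = 4/3)
T(4)² = (4/3)² = 16/9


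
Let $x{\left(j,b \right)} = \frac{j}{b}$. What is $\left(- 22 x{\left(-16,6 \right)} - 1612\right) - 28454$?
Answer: $- \frac{90022}{3} \approx -30007.0$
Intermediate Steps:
$\left(- 22 x{\left(-16,6 \right)} - 1612\right) - 28454 = \left(- 22 \left(- \frac{16}{6}\right) - 1612\right) - 28454 = \left(- 22 \left(\left(-16\right) \frac{1}{6}\right) - 1612\right) - 28454 = \left(\left(-22\right) \left(- \frac{8}{3}\right) - 1612\right) - 28454 = \left(\frac{176}{3} - 1612\right) - 28454 = - \frac{4660}{3} - 28454 = - \frac{90022}{3}$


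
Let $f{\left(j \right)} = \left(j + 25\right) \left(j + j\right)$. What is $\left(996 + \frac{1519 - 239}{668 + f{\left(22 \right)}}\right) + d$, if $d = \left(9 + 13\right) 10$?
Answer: $\frac{208016}{171} \approx 1216.5$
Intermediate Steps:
$f{\left(j \right)} = 2 j \left(25 + j\right)$ ($f{\left(j \right)} = \left(25 + j\right) 2 j = 2 j \left(25 + j\right)$)
$d = 220$ ($d = 22 \cdot 10 = 220$)
$\left(996 + \frac{1519 - 239}{668 + f{\left(22 \right)}}\right) + d = \left(996 + \frac{1519 - 239}{668 + 2 \cdot 22 \left(25 + 22\right)}\right) + 220 = \left(996 + \frac{1280}{668 + 2 \cdot 22 \cdot 47}\right) + 220 = \left(996 + \frac{1280}{668 + 2068}\right) + 220 = \left(996 + \frac{1280}{2736}\right) + 220 = \left(996 + 1280 \cdot \frac{1}{2736}\right) + 220 = \left(996 + \frac{80}{171}\right) + 220 = \frac{170396}{171} + 220 = \frac{208016}{171}$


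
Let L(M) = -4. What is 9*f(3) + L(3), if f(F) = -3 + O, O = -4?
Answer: -67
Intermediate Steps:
f(F) = -7 (f(F) = -3 - 4 = -7)
9*f(3) + L(3) = 9*(-7) - 4 = -63 - 4 = -67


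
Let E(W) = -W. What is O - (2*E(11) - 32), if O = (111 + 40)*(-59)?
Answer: -8855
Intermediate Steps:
O = -8909 (O = 151*(-59) = -8909)
O - (2*E(11) - 32) = -8909 - (2*(-1*11) - 32) = -8909 - (2*(-11) - 32) = -8909 - (-22 - 32) = -8909 - 1*(-54) = -8909 + 54 = -8855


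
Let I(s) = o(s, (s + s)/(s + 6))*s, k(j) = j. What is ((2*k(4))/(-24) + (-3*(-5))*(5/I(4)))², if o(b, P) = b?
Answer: 43681/2304 ≈ 18.959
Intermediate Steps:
I(s) = s² (I(s) = s*s = s²)
((2*k(4))/(-24) + (-3*(-5))*(5/I(4)))² = ((2*4)/(-24) + (-3*(-5))*(5/(4²)))² = (8*(-1/24) + 15*(5/16))² = (-⅓ + 15*(5*(1/16)))² = (-⅓ + 15*(5/16))² = (-⅓ + 75/16)² = (209/48)² = 43681/2304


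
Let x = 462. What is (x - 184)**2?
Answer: 77284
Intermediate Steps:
(x - 184)**2 = (462 - 184)**2 = 278**2 = 77284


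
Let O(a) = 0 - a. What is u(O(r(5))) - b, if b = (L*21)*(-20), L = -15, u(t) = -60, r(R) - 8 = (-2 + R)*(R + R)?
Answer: -6360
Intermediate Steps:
r(R) = 8 + 2*R*(-2 + R) (r(R) = 8 + (-2 + R)*(R + R) = 8 + (-2 + R)*(2*R) = 8 + 2*R*(-2 + R))
O(a) = -a
b = 6300 (b = -15*21*(-20) = -315*(-20) = 6300)
u(O(r(5))) - b = -60 - 1*6300 = -60 - 6300 = -6360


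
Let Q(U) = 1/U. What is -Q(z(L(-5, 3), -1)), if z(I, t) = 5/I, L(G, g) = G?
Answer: 1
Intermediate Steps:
-Q(z(L(-5, 3), -1)) = -1/(5/(-5)) = -1/(5*(-⅕)) = -1/(-1) = -1*(-1) = 1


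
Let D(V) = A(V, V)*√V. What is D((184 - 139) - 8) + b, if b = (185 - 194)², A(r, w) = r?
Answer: 81 + 37*√37 ≈ 306.06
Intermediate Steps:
D(V) = V^(3/2) (D(V) = V*√V = V^(3/2))
b = 81 (b = (-9)² = 81)
D((184 - 139) - 8) + b = ((184 - 139) - 8)^(3/2) + 81 = (45 - 8)^(3/2) + 81 = 37^(3/2) + 81 = 37*√37 + 81 = 81 + 37*√37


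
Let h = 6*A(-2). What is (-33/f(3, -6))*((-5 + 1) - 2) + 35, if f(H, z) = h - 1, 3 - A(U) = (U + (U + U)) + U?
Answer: 2473/65 ≈ 38.046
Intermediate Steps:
A(U) = 3 - 4*U (A(U) = 3 - ((U + (U + U)) + U) = 3 - ((U + 2*U) + U) = 3 - (3*U + U) = 3 - 4*U)
h = 66 (h = 6*(3 - 4*(-2)) = 6*(3 + 8) = 6*11 = 66)
f(H, z) = 65 (f(H, z) = 66 - 1 = 65)
(-33/f(3, -6))*((-5 + 1) - 2) + 35 = (-33/65)*((-5 + 1) - 2) + 35 = (-33*1/65)*(-4 - 2) + 35 = -33/65*(-6) + 35 = 198/65 + 35 = 2473/65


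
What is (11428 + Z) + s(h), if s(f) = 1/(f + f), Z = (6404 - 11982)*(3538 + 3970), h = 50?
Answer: -4186819599/100 ≈ -4.1868e+7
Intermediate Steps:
Z = -41879624 (Z = -5578*7508 = -41879624)
s(f) = 1/(2*f)
(11428 + Z) + s(h) = (11428 - 41879624) + (½)/50 = -41868196 + (½)*(1/50) = -41868196 + 1/100 = -4186819599/100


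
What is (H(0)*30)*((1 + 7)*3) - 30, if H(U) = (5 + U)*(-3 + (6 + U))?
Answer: 10770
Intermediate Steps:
H(U) = (3 + U)*(5 + U) (H(U) = (5 + U)*(3 + U) = (3 + U)*(5 + U))
(H(0)*30)*((1 + 7)*3) - 30 = ((15 + 0**2 + 8*0)*30)*((1 + 7)*3) - 30 = ((15 + 0 + 0)*30)*(8*3) - 30 = (15*30)*24 - 30 = 450*24 - 30 = 10800 - 30 = 10770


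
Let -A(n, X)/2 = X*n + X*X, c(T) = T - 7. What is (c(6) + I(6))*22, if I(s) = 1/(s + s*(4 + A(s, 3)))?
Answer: -3245/147 ≈ -22.075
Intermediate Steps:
c(T) = -7 + T
A(n, X) = -2*X**2 - 2*X*n (A(n, X) = -2*(X*n + X*X) = -2*(X*n + X**2) = -2*(X**2 + X*n) = -2*X**2 - 2*X*n)
I(s) = 1/(s + s*(-14 - 6*s)) (I(s) = 1/(s + s*(4 - 2*3*(3 + s))) = 1/(s + s*(4 + (-18 - 6*s))) = 1/(s + s*(-14 - 6*s)))
(c(6) + I(6))*22 = ((-7 + 6) - 1/(6*(13 + 6*6)))*22 = (-1 - 1*1/6/(13 + 36))*22 = (-1 - 1*1/6/49)*22 = (-1 - 1*1/6*1/49)*22 = (-1 - 1/294)*22 = -295/294*22 = -3245/147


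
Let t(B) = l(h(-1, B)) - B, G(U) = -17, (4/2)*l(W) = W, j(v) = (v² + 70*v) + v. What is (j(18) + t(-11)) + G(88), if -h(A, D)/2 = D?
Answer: 1607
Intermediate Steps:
j(v) = v² + 71*v
h(A, D) = -2*D
l(W) = W/2
t(B) = -2*B (t(B) = (-2*B)/2 - B = -B - B = -2*B)
(j(18) + t(-11)) + G(88) = (18*(71 + 18) - 2*(-11)) - 17 = (18*89 + 22) - 17 = (1602 + 22) - 17 = 1624 - 17 = 1607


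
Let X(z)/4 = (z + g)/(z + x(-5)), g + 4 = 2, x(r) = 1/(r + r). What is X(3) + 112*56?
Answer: 181928/29 ≈ 6273.4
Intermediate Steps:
x(r) = 1/(2*r)
g = -2 (g = -4 + 2 = -2)
X(z) = 4*(-2 + z)/(-1/10 + z) (X(z) = 4*((z - 2)/(z + (1/2)/(-5))) = 4*((-2 + z)/(z + (1/2)*(-1/5))) = 4*((-2 + z)/(z - 1/10)) = 4*((-2 + z)/(-1/10 + z)) = 4*(-2 + z)/(-1/10 + z))
X(3) + 112*56 = 40*(-2 + 3)/(-1 + 10*3) + 112*56 = 40*1/(-1 + 30) + 6272 = 40*1/29 + 6272 = 40*(1/29)*1 + 6272 = 40/29 + 6272 = 181928/29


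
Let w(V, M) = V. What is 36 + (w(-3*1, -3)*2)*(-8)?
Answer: 84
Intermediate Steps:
36 + (w(-3*1, -3)*2)*(-8) = 36 + (-3*1*2)*(-8) = 36 - 3*2*(-8) = 36 - 6*(-8) = 36 + 48 = 84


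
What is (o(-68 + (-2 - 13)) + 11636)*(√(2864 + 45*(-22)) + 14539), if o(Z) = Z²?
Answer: 269334975 + 18525*√1874 ≈ 2.7014e+8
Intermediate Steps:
(o(-68 + (-2 - 13)) + 11636)*(√(2864 + 45*(-22)) + 14539) = ((-68 + (-2 - 13))² + 11636)*(√(2864 + 45*(-22)) + 14539) = ((-68 - 15)² + 11636)*(√(2864 - 990) + 14539) = ((-83)² + 11636)*(√1874 + 14539) = (6889 + 11636)*(14539 + √1874) = 18525*(14539 + √1874) = 269334975 + 18525*√1874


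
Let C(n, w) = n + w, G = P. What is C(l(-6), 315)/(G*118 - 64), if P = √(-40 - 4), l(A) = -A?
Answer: -428/12849 - 6313*I*√11/51396 ≈ -0.03331 - 0.40738*I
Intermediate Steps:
P = 2*I*√11 (P = √(-44) = 2*I*√11 ≈ 6.6332*I)
G = 2*I*√11 ≈ 6.6332*I
C(l(-6), 315)/(G*118 - 64) = (-1*(-6) + 315)/((2*I*√11)*118 - 64) = (6 + 315)/(236*I*√11 - 64) = 321/(-64 + 236*I*√11)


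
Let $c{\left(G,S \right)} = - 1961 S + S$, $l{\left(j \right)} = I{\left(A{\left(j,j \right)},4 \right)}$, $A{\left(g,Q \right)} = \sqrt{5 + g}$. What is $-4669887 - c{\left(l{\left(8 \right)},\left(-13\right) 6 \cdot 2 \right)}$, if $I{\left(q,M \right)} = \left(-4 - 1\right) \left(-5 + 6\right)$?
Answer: $-4975647$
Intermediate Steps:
$I{\left(q,M \right)} = -5$ ($I{\left(q,M \right)} = \left(-5\right) 1 = -5$)
$l{\left(j \right)} = -5$
$c{\left(G,S \right)} = - 1960 S$
$-4669887 - c{\left(l{\left(8 \right)},\left(-13\right) 6 \cdot 2 \right)} = -4669887 - - 1960 \left(-13\right) 6 \cdot 2 = -4669887 - - 1960 \left(\left(-78\right) 2\right) = -4669887 - \left(-1960\right) \left(-156\right) = -4669887 - 305760 = -4975647$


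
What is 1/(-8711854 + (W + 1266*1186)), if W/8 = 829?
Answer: -1/7203746 ≈ -1.3882e-7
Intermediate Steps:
W = 6632 (W = 8*829 = 6632)
1/(-8711854 + (W + 1266*1186)) = 1/(-8711854 + (6632 + 1266*1186)) = 1/(-8711854 + (6632 + 1501476)) = 1/(-8711854 + 1508108) = 1/(-7203746) = -1/7203746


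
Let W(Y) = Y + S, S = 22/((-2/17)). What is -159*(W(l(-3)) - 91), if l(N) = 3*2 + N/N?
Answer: 43089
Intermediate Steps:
l(N) = 7 (l(N) = 6 + 1 = 7)
S = -187 (S = 22/((-2*1/17)) = 22/(-2/17) = 22*(-17/2) = -187)
W(Y) = -187 + Y (W(Y) = Y - 187 = -187 + Y)
-159*(W(l(-3)) - 91) = -159*((-187 + 7) - 91) = -159*(-180 - 91) = -159*(-271) = 43089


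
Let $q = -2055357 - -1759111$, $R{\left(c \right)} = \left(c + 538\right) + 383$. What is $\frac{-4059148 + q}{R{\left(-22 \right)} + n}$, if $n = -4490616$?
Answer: $\frac{4355394}{4489717} \approx 0.97008$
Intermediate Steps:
$R{\left(c \right)} = 921 + c$ ($R{\left(c \right)} = \left(538 + c\right) + 383 = 921 + c$)
$q = -296246$ ($q = -2055357 + 1759111 = -296246$)
$\frac{-4059148 + q}{R{\left(-22 \right)} + n} = \frac{-4059148 - 296246}{\left(921 - 22\right) - 4490616} = - \frac{4355394}{899 - 4490616} = - \frac{4355394}{-4489717} = \left(-4355394\right) \left(- \frac{1}{4489717}\right) = \frac{4355394}{4489717}$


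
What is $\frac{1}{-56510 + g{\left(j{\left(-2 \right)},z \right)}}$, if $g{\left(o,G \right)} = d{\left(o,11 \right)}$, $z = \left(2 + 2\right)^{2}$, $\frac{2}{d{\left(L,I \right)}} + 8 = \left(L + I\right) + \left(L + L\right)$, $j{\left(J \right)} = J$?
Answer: $- \frac{3}{169532} \approx -1.7696 \cdot 10^{-5}$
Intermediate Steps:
$d{\left(L,I \right)} = \frac{2}{-8 + I + 3 L}$ ($d{\left(L,I \right)} = \frac{2}{-8 + \left(\left(L + I\right) + \left(L + L\right)\right)} = \frac{2}{-8 + \left(\left(I + L\right) + 2 L\right)} = \frac{2}{-8 + \left(I + 3 L\right)} = \frac{2}{-8 + I + 3 L}$)
$z = 16$ ($z = 4^{2} = 16$)
$g{\left(o,G \right)} = \frac{2}{3 + 3 o}$ ($g{\left(o,G \right)} = \frac{2}{-8 + 11 + 3 o} = \frac{2}{3 + 3 o}$)
$\frac{1}{-56510 + g{\left(j{\left(-2 \right)},z \right)}} = \frac{1}{-56510 + \frac{2}{3 \left(1 - 2\right)}} = \frac{1}{-56510 + \frac{2}{3 \left(-1\right)}} = \frac{1}{-56510 + \frac{2}{3} \left(-1\right)} = \frac{1}{-56510 - \frac{2}{3}} = \frac{1}{- \frac{169532}{3}} = - \frac{3}{169532}$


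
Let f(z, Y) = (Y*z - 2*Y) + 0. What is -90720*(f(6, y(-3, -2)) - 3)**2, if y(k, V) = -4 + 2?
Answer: -10977120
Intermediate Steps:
y(k, V) = -2
f(z, Y) = -2*Y + Y*z (f(z, Y) = (-2*Y + Y*z) + 0 = -2*Y + Y*z)
-90720*(f(6, y(-3, -2)) - 3)**2 = -90720*(-2*(-2 + 6) - 3)**2 = -90720*(-2*4 - 3)**2 = -90720*(-8 - 3)**2 = -90720*(-11)**2 = -90720*121 = -10977120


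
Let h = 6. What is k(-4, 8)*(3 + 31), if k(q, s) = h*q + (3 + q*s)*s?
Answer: -8704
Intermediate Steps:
k(q, s) = 6*q + s*(3 + q*s) (k(q, s) = 6*q + (3 + q*s)*s = 6*q + s*(3 + q*s))
k(-4, 8)*(3 + 31) = (3*8 + 6*(-4) - 4*8²)*(3 + 31) = (24 - 24 - 4*64)*34 = (24 - 24 - 256)*34 = -256*34 = -8704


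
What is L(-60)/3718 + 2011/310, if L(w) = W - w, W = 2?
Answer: 3748059/576290 ≈ 6.5038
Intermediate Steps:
L(w) = 2 - w
L(-60)/3718 + 2011/310 = (2 - 1*(-60))/3718 + 2011/310 = (2 + 60)*(1/3718) + 2011*(1/310) = 62*(1/3718) + 2011/310 = 31/1859 + 2011/310 = 3748059/576290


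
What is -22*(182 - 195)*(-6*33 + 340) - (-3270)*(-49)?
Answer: -119618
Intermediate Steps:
-22*(182 - 195)*(-6*33 + 340) - (-3270)*(-49) = -(-286)*(-198 + 340) - 1*160230 = -(-286)*142 - 160230 = -22*(-1846) - 160230 = 40612 - 160230 = -119618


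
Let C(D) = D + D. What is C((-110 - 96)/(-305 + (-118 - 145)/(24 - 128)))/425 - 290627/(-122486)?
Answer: 3890706034203/1637542893350 ≈ 2.3759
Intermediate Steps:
C(D) = 2*D
C((-110 - 96)/(-305 + (-118 - 145)/(24 - 128)))/425 - 290627/(-122486) = (2*((-110 - 96)/(-305 + (-118 - 145)/(24 - 128))))/425 - 290627/(-122486) = (2*(-206/(-305 - 263/(-104))))*(1/425) - 290627*(-1/122486) = (2*(-206/(-305 - 263*(-1/104))))*(1/425) + 290627/122486 = (2*(-206/(-305 + 263/104)))*(1/425) + 290627/122486 = (2*(-206/(-31457/104)))*(1/425) + 290627/122486 = (2*(-206*(-104/31457)))*(1/425) + 290627/122486 = (2*(21424/31457))*(1/425) + 290627/122486 = (42848/31457)*(1/425) + 290627/122486 = 42848/13369225 + 290627/122486 = 3890706034203/1637542893350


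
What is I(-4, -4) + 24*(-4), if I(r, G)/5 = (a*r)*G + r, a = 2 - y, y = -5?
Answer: 444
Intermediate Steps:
a = 7 (a = 2 - 1*(-5) = 2 + 5 = 7)
I(r, G) = 5*r + 35*G*r (I(r, G) = 5*((7*r)*G + r) = 5*(7*G*r + r) = 5*(r + 7*G*r) = 5*r + 35*G*r)
I(-4, -4) + 24*(-4) = 5*(-4)*(1 + 7*(-4)) + 24*(-4) = 5*(-4)*(1 - 28) - 96 = 5*(-4)*(-27) - 96 = 540 - 96 = 444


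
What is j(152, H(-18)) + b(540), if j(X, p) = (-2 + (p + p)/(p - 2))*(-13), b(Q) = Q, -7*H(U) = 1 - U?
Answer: 18184/33 ≈ 551.03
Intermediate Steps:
H(U) = -⅐ + U/7 (H(U) = -(1 - U)/7 = -⅐ + U/7)
j(X, p) = 26 - 26*p/(-2 + p) (j(X, p) = (-2 + (2*p)/(-2 + p))*(-13) = (-2 + 2*p/(-2 + p))*(-13) = 26 - 26*p/(-2 + p))
j(152, H(-18)) + b(540) = -52/(-2 + (-⅐ + (⅐)*(-18))) + 540 = -52/(-2 + (-⅐ - 18/7)) + 540 = -52/(-2 - 19/7) + 540 = -52/(-33/7) + 540 = -52*(-7/33) + 540 = 364/33 + 540 = 18184/33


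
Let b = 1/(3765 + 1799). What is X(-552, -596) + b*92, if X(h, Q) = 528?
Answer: 734471/1391 ≈ 528.02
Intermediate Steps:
b = 1/5564 ≈ 0.00017973
X(-552, -596) + b*92 = 528 + (1/5564)*92 = 528 + 23/1391 = 734471/1391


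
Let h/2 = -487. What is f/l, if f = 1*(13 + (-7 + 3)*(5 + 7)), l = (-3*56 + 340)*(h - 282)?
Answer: 35/216032 ≈ 0.00016201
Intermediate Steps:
h = -974 (h = 2*(-487) = -974)
l = -216032 (l = (-3*56 + 340)*(-974 - 282) = (-168 + 340)*(-1256) = 172*(-1256) = -216032)
f = -35 (f = 1*(13 - 4*12) = 1*(13 - 48) = 1*(-35) = -35)
f/l = -35/(-216032) = -35*(-1/216032) = 35/216032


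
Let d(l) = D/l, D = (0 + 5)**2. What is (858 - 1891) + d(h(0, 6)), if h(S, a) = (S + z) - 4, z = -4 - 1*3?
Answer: -11388/11 ≈ -1035.3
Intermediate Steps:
D = 25 (D = 5**2 = 25)
z = -7 (z = -4 - 3 = -7)
h(S, a) = -11 + S (h(S, a) = (S - 7) - 4 = (-7 + S) - 4 = -11 + S)
d(l) = 25/l
(858 - 1891) + d(h(0, 6)) = (858 - 1891) + 25/(-11 + 0) = -1033 + 25/(-11) = -1033 + 25*(-1/11) = -1033 - 25/11 = -11388/11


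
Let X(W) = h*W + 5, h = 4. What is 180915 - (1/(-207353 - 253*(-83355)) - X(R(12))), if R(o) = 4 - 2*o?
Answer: 3129435861829199/17304998130 ≈ 1.8084e+5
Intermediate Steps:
X(W) = 5 + 4*W (X(W) = 4*W + 5 = 5 + 4*W)
180915 - (1/(-207353 - 253*(-83355)) - X(R(12))) = 180915 - (1/(-207353 - 253*(-83355)) - (5 + 4*(4 - 2*12))) = 180915 - (-1/83355/(-207606) - (5 + 4*(4 - 24))) = 180915 - (-1/207606*(-1/83355) - (5 + 4*(-20))) = 180915 - (1/17304998130 - (5 - 80)) = 180915 - (1/17304998130 - 1*(-75)) = 180915 - (1/17304998130 + 75) = 180915 - 1*1297874859751/17304998130 = 180915 - 1297874859751/17304998130 = 3129435861829199/17304998130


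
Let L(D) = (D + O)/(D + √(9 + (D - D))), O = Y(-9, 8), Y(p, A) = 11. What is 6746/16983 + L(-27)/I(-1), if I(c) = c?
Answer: -4576/16983 ≈ -0.26945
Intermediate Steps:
O = 11
L(D) = (11 + D)/(3 + D) (L(D) = (D + 11)/(D + √(9 + (D - D))) = (11 + D)/(D + √(9 + 0)) = (11 + D)/(D + √9) = (11 + D)/(D + 3) = (11 + D)/(3 + D))
6746/16983 + L(-27)/I(-1) = 6746/16983 + ((11 - 27)/(3 - 27))/(-1) = 6746*(1/16983) + (-16/(-24))*(-1) = 6746/16983 - 1/24*(-16)*(-1) = 6746/16983 + (⅔)*(-1) = 6746/16983 - ⅔ = -4576/16983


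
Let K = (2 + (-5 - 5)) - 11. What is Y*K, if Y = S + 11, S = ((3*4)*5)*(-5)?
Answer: 5491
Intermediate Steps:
S = -300 (S = (12*5)*(-5) = 60*(-5) = -300)
K = -19 (K = (2 - 10) - 11 = -8 - 11 = -19)
Y = -289 (Y = -300 + 11 = -289)
Y*K = -289*(-19) = 5491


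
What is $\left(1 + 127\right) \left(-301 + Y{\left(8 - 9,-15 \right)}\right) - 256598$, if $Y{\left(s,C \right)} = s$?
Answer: $-295254$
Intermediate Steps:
$\left(1 + 127\right) \left(-301 + Y{\left(8 - 9,-15 \right)}\right) - 256598 = \left(1 + 127\right) \left(-301 + \left(8 - 9\right)\right) - 256598 = 128 \left(-301 + \left(8 - 9\right)\right) - 256598 = 128 \left(-301 - 1\right) - 256598 = 128 \left(-302\right) - 256598 = -38656 - 256598 = -295254$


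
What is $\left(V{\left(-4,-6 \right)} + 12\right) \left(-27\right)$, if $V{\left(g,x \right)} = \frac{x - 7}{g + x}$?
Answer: $- \frac{3591}{10} \approx -359.1$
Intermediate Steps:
$V{\left(g,x \right)} = \frac{-7 + x}{g + x}$
$\left(V{\left(-4,-6 \right)} + 12\right) \left(-27\right) = \left(\frac{-7 - 6}{-4 - 6} + 12\right) \left(-27\right) = \left(\frac{1}{-10} \left(-13\right) + 12\right) \left(-27\right) = \left(\left(- \frac{1}{10}\right) \left(-13\right) + 12\right) \left(-27\right) = \left(\frac{13}{10} + 12\right) \left(-27\right) = \frac{133}{10} \left(-27\right) = - \frac{3591}{10}$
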